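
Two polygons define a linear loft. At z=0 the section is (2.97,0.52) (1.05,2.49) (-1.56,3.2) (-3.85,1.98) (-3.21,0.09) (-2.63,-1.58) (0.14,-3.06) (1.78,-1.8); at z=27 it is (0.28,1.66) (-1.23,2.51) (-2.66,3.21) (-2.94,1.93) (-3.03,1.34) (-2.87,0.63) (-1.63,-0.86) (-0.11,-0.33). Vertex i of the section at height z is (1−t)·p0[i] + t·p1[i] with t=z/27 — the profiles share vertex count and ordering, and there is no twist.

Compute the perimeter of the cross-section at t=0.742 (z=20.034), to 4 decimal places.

Cross-section at t=0.742: each vertex is (1-t)·p0[i] + t·p1[i].
  v1: (1-0.742)·(2.97,0.52) + 0.742·(0.28,1.66) = (0.9740,1.3659)
  v2: (1-0.742)·(1.05,2.49) + 0.742·(-1.23,2.51) = (-0.6418,2.5048)
  v3: (1-0.742)·(-1.56,3.2) + 0.742·(-2.66,3.21) = (-2.3762,3.2074)
  v4: (1-0.742)·(-3.85,1.98) + 0.742·(-2.94,1.93) = (-3.1748,1.9429)
  v5: (1-0.742)·(-3.21,0.09) + 0.742·(-3.03,1.34) = (-3.0764,1.0175)
  v6: (1-0.742)·(-2.63,-1.58) + 0.742·(-2.87,0.63) = (-2.8081,0.0598)
  v7: (1-0.742)·(0.14,-3.06) + 0.742·(-1.63,-0.86) = (-1.1733,-1.4276)
  v8: (1-0.742)·(1.78,-1.8) + 0.742·(-0.11,-0.33) = (0.3776,-0.7093)
Perimeter = Σ |v_{i+1} − v_i|:
  edge 1→2: √(-1.6158² + 1.1390²) = 1.9769 (running 1.9769)
  edge 2→3: √(-1.7344² + 0.7026²) = 1.8713 (running 3.8482)
  edge 3→4: √(-0.7986² + -1.2645²) = 1.4956 (running 5.3438)
  edge 4→5: √(0.0983² + -0.9254²) = 0.9306 (running 6.2744)
  edge 5→6: √(0.2684² + -0.9577²) = 0.9946 (running 7.2690)
  edge 6→7: √(1.6347² + -1.4874²) = 2.2102 (running 9.4791)
  edge 7→8: √(1.5510² + 0.7183²) = 1.7092 (running 11.1883)
  edge 8→1: √(0.5964² + 2.0751²) = 2.1591 (running 13.3475)
Perimeter = 13.3475

Perimeter at t=0.742: 13.3475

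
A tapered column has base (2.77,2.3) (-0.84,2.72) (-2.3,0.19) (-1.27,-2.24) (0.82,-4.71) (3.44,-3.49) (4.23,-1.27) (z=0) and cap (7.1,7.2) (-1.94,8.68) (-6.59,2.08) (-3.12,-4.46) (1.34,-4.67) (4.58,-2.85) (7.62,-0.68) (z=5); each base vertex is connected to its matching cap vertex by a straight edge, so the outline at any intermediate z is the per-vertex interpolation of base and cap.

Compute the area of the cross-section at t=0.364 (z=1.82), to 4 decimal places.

Cross-section at t=0.364: each vertex is (1-t)·p0[i] + t·p1[i].
  v1: (1-0.364)·(2.77,2.3) + 0.364·(7.1,7.2) = (4.3461,4.0836)
  v2: (1-0.364)·(-0.84,2.72) + 0.364·(-1.94,8.68) = (-1.2404,4.8894)
  v3: (1-0.364)·(-2.3,0.19) + 0.364·(-6.59,2.08) = (-3.8616,0.8780)
  v4: (1-0.364)·(-1.27,-2.24) + 0.364·(-3.12,-4.46) = (-1.9434,-3.0481)
  v5: (1-0.364)·(0.82,-4.71) + 0.364·(1.34,-4.67) = (1.0093,-4.6954)
  v6: (1-0.364)·(3.44,-3.49) + 0.364·(4.58,-2.85) = (3.8550,-3.2570)
  v7: (1-0.364)·(4.23,-1.27) + 0.364·(7.62,-0.68) = (5.4640,-1.0552)
Shoelace sum Σ(x_i·y_{i+1} − x_{i+1}·y_i):
  i=1: 4.3461·4.8894 − -1.2404·4.0836 = +26.3154 (running +26.3154)
  i=2: -1.2404·0.8780 − -3.8616·4.8894 = +17.7918 (running +44.1072)
  i=3: -3.8616·-3.0481 − -1.9434·0.8780 = +13.4766 (running +57.5838)
  i=4: -1.9434·-4.6954 − 1.0093·-3.0481 = +12.2015 (running +69.7853)
  i=5: 1.0093·-3.2570 − 3.8550·-4.6954 = +14.8135 (running +84.5988)
  i=6: 3.8550·-1.0552 − 5.4640·-3.2570 = +13.7284 (running +98.3272)
  i=7: 5.4640·4.0836 − 4.3461·-1.0552 = +26.8988 (running +125.2260)
Area = |Σ|/2 = |125.2260|/2 = 62.6130

Area at t=0.364: 62.6130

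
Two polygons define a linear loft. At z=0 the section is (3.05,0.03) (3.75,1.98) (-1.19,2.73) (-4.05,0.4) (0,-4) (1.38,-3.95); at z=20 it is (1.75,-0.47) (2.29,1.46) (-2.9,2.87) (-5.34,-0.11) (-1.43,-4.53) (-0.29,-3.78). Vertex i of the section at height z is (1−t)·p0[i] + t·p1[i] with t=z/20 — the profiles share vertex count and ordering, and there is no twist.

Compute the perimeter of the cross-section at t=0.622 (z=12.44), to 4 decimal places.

Perimeter at t=0.622: 22.3187

Cross-section at t=0.622: each vertex is (1-t)·p0[i] + t·p1[i].
  v1: (1-0.622)·(3.05,0.03) + 0.622·(1.75,-0.47) = (2.2414,-0.2810)
  v2: (1-0.622)·(3.75,1.98) + 0.622·(2.29,1.46) = (2.8419,1.6566)
  v3: (1-0.622)·(-1.19,2.73) + 0.622·(-2.9,2.87) = (-2.2536,2.8171)
  v4: (1-0.622)·(-4.05,0.4) + 0.622·(-5.34,-0.11) = (-4.8524,0.0828)
  v5: (1-0.622)·(0,-4) + 0.622·(-1.43,-4.53) = (-0.8895,-4.3297)
  v6: (1-0.622)·(1.38,-3.95) + 0.622·(-0.29,-3.78) = (0.3413,-3.8443)
Perimeter = Σ |v_{i+1} − v_i|:
  edge 1→2: √(0.6005² + 1.9376²) = 2.0285 (running 2.0285)
  edge 2→3: √(-5.0955² + 1.1605²) = 5.2260 (running 7.2545)
  edge 3→4: √(-2.5988² + -2.7343²) = 3.7723 (running 11.0267)
  edge 4→5: √(3.9629² + -4.4124²) = 5.9308 (running 16.9575)
  edge 5→6: √(1.2307² + 0.4854²) = 1.3230 (running 18.2805)
  edge 6→1: √(1.9001² + 3.5633²) = 4.0382 (running 22.3187)
Perimeter = 22.3187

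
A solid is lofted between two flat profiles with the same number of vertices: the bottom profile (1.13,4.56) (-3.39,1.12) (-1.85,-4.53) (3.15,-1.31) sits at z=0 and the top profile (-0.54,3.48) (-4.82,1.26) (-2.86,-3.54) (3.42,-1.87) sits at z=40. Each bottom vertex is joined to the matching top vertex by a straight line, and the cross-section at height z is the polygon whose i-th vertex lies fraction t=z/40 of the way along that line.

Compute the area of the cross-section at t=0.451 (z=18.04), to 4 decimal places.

Cross-section at t=0.451: each vertex is (1-t)·p0[i] + t·p1[i].
  v1: (1-0.451)·(1.13,4.56) + 0.451·(-0.54,3.48) = (0.3768,4.0729)
  v2: (1-0.451)·(-3.39,1.12) + 0.451·(-4.82,1.26) = (-4.0349,1.1831)
  v3: (1-0.451)·(-1.85,-4.53) + 0.451·(-2.86,-3.54) = (-2.3055,-4.0835)
  v4: (1-0.451)·(3.15,-1.31) + 0.451·(3.42,-1.87) = (3.2718,-1.5626)
Shoelace sum Σ(x_i·y_{i+1} − x_{i+1}·y_i):
  i=1: 0.3768·1.1831 − -4.0349·4.0729 = +16.8798 (running +16.8798)
  i=2: -4.0349·-4.0835 − -2.3055·1.1831 = +19.2044 (running +36.0842)
  i=3: -2.3055·-1.5626 − 3.2718·-4.0835 = +16.9628 (running +53.0470)
  i=4: 3.2718·4.0729 − 0.3768·-1.5626 = +13.9145 (running +66.9615)
Area = |Σ|/2 = |66.9615|/2 = 33.4807

Area at t=0.451: 33.4807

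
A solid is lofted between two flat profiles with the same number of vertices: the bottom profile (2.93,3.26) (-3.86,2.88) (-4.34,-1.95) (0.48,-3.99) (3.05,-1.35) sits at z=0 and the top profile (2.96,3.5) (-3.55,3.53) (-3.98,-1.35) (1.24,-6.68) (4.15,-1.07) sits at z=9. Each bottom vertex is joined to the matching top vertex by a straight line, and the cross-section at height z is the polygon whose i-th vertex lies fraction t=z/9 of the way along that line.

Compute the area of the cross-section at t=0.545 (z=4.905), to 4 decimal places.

Cross-section at t=0.545: each vertex is (1-t)·p0[i] + t·p1[i].
  v1: (1-0.545)·(2.93,3.26) + 0.545·(2.96,3.5) = (2.9464,3.3908)
  v2: (1-0.545)·(-3.86,2.88) + 0.545·(-3.55,3.53) = (-3.6910,3.2342)
  v3: (1-0.545)·(-4.34,-1.95) + 0.545·(-3.98,-1.35) = (-4.1438,-1.6230)
  v4: (1-0.545)·(0.48,-3.99) + 0.545·(1.24,-6.68) = (0.8942,-5.4561)
  v5: (1-0.545)·(3.05,-1.35) + 0.545·(4.15,-1.07) = (3.6495,-1.1974)
Shoelace sum Σ(x_i·y_{i+1} − x_{i+1}·y_i):
  i=1: 2.9464·3.2342 − -3.6910·3.3908 = +22.0448 (running +22.0448)
  i=2: -3.6910·-1.6230 − -4.1438·3.2342 = +19.3927 (running +41.4375)
  i=3: -4.1438·-5.4561 − 0.8942·-1.6230 = +24.0601 (running +65.4976)
  i=4: 0.8942·-1.1974 − 3.6495·-5.4561 = +18.8411 (running +84.3387)
  i=5: 3.6495·3.3908 − 2.9464·-1.1974 = +15.9027 (running +100.2414)
Area = |Σ|/2 = |100.2414|/2 = 50.1207

Area at t=0.545: 50.1207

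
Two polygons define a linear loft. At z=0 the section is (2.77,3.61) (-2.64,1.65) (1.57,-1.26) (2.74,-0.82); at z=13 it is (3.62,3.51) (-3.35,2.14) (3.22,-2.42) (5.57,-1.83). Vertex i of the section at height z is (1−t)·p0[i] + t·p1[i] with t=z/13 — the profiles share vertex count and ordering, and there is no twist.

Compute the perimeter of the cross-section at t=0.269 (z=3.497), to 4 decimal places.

Cross-section at t=0.269: each vertex is (1-t)·p0[i] + t·p1[i].
  v1: (1-0.269)·(2.77,3.61) + 0.269·(3.62,3.51) = (2.9987,3.5831)
  v2: (1-0.269)·(-2.64,1.65) + 0.269·(-3.35,2.14) = (-2.8310,1.7818)
  v3: (1-0.269)·(1.57,-1.26) + 0.269·(3.22,-2.42) = (2.0139,-1.5720)
  v4: (1-0.269)·(2.74,-0.82) + 0.269·(5.57,-1.83) = (3.5013,-1.0917)
Perimeter = Σ |v_{i+1} − v_i|:
  edge 1→2: √(-5.8296² + -1.8013²) = 6.1016 (running 6.1016)
  edge 2→3: √(4.8448² + -3.3538²) = 5.8924 (running 11.9940)
  edge 3→4: √(1.4874² + 0.4803²) = 1.5631 (running 13.5571)
  edge 4→1: √(-0.5026² + 4.6748²) = 4.7017 (running 18.2588)
Perimeter = 18.2588

Perimeter at t=0.269: 18.2588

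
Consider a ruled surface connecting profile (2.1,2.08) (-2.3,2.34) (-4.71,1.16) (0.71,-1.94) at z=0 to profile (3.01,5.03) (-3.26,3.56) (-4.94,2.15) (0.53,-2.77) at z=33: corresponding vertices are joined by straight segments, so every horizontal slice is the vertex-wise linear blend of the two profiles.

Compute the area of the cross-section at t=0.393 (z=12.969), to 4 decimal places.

Cross-section at t=0.393: each vertex is (1-t)·p0[i] + t·p1[i].
  v1: (1-0.393)·(2.1,2.08) + 0.393·(3.01,5.03) = (2.4576,3.2393)
  v2: (1-0.393)·(-2.3,2.34) + 0.393·(-3.26,3.56) = (-2.6773,2.8195)
  v3: (1-0.393)·(-4.71,1.16) + 0.393·(-4.94,2.15) = (-4.8004,1.5491)
  v4: (1-0.393)·(0.71,-1.94) + 0.393·(0.53,-2.77) = (0.6393,-2.2662)
Shoelace sum Σ(x_i·y_{i+1} − x_{i+1}·y_i):
  i=1: 2.4576·2.8195 − -2.6773·3.2393 = +15.6018 (running +15.6018)
  i=2: -2.6773·1.5491 − -4.8004·2.8195 = +9.3872 (running +24.9890)
  i=3: -4.8004·-2.2662 − 0.6393·1.5491 = +9.8883 (running +34.8774)
  i=4: 0.6393·3.2393 − 2.4576·-2.2662 = +7.6402 (running +42.5176)
Area = |Σ|/2 = |42.5176|/2 = 21.2588

Area at t=0.393: 21.2588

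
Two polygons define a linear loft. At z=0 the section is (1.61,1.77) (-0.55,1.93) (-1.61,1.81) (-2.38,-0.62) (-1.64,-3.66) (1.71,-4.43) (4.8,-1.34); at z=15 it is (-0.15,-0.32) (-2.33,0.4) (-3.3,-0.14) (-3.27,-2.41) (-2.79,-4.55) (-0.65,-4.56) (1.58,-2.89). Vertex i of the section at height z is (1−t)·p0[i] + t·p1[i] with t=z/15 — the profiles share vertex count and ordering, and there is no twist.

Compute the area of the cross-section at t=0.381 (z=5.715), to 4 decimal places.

Cross-section at t=0.381: each vertex is (1-t)·p0[i] + t·p1[i].
  v1: (1-0.381)·(1.61,1.77) + 0.381·(-0.15,-0.32) = (0.9394,0.9737)
  v2: (1-0.381)·(-0.55,1.93) + 0.381·(-2.33,0.4) = (-1.2282,1.3471)
  v3: (1-0.381)·(-1.61,1.81) + 0.381·(-3.3,-0.14) = (-2.2539,1.0671)
  v4: (1-0.381)·(-2.38,-0.62) + 0.381·(-3.27,-2.41) = (-2.7191,-1.3020)
  v5: (1-0.381)·(-1.64,-3.66) + 0.381·(-2.79,-4.55) = (-2.0781,-3.9991)
  v6: (1-0.381)·(1.71,-4.43) + 0.381·(-0.65,-4.56) = (0.8108,-4.4795)
  v7: (1-0.381)·(4.8,-1.34) + 0.381·(1.58,-2.89) = (3.5732,-1.9306)
Shoelace sum Σ(x_i·y_{i+1} − x_{i+1}·y_i):
  i=1: 0.9394·1.3471 − -1.2282·0.9737 = +2.4614 (running +2.4614)
  i=2: -1.2282·1.0671 − -2.2539·1.3471 = +1.7256 (running +4.1870)
  i=3: -2.2539·-1.3020 − -2.7191·1.0671 = +5.8359 (running +10.0229)
  i=4: -2.7191·-3.9991 − -2.0781·-1.3020 = +8.1682 (running +18.1911)
  i=5: -2.0781·-4.4795 − 0.8108·-3.9991 = +12.5518 (running +30.7429)
  i=6: 0.8108·-1.9306 − 3.5732·-4.4795 = +14.4408 (running +45.1837)
  i=7: 3.5732·0.9737 − 0.9394·-1.9306 = +5.2929 (running +50.4765)
Area = |Σ|/2 = |50.4765|/2 = 25.2383

Area at t=0.381: 25.2383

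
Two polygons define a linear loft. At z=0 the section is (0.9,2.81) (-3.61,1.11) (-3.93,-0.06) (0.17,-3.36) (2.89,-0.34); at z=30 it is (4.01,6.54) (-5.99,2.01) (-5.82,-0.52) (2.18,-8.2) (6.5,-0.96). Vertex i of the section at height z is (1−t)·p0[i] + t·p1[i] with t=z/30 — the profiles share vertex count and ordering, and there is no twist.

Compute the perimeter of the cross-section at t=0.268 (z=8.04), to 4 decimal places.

Cross-section at t=0.268: each vertex is (1-t)·p0[i] + t·p1[i].
  v1: (1-0.268)·(0.9,2.81) + 0.268·(4.01,6.54) = (1.7335,3.8096)
  v2: (1-0.268)·(-3.61,1.11) + 0.268·(-5.99,2.01) = (-4.2478,1.3512)
  v3: (1-0.268)·(-3.93,-0.06) + 0.268·(-5.82,-0.52) = (-4.4365,-0.1833)
  v4: (1-0.268)·(0.17,-3.36) + 0.268·(2.18,-8.2) = (0.7087,-4.6571)
  v5: (1-0.268)·(2.89,-0.34) + 0.268·(6.5,-0.96) = (3.8575,-0.5062)
Perimeter = Σ |v_{i+1} − v_i|:
  edge 1→2: √(-5.9813² + -2.4584²) = 6.4668 (running 6.4668)
  edge 2→3: √(-0.1887² + -1.5345²) = 1.5460 (running 8.0129)
  edge 3→4: √(5.1452² + -4.4738²) = 6.8182 (running 14.8311)
  edge 4→5: √(3.1488² + 4.1510²) = 5.2101 (running 20.0412)
  edge 5→1: √(-2.1240² + 4.3158²) = 4.8101 (running 24.8514)
Perimeter = 24.8514

Perimeter at t=0.268: 24.8514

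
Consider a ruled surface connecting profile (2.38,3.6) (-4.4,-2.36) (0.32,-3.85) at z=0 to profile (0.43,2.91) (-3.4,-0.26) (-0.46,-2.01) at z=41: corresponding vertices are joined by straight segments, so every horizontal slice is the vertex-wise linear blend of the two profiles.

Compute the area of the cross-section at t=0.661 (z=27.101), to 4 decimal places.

Area at t=0.661: 11.3055

Cross-section at t=0.661: each vertex is (1-t)·p0[i] + t·p1[i].
  v1: (1-0.661)·(2.38,3.6) + 0.661·(0.43,2.91) = (1.0910,3.1439)
  v2: (1-0.661)·(-4.4,-2.36) + 0.661·(-3.4,-0.26) = (-3.7390,-0.9719)
  v3: (1-0.661)·(0.32,-3.85) + 0.661·(-0.46,-2.01) = (-0.1956,-2.6338)
Shoelace sum Σ(x_i·y_{i+1} − x_{i+1}·y_i):
  i=1: 1.0910·-0.9719 − -3.7390·3.1439 = +10.6947 (running +10.6947)
  i=2: -3.7390·-2.6338 − -0.1956·-0.9719 = +9.6575 (running +20.3522)
  i=3: -0.1956·3.1439 − 1.0910·-2.6338 = +2.2587 (running +22.6109)
Area = |Σ|/2 = |22.6109|/2 = 11.3055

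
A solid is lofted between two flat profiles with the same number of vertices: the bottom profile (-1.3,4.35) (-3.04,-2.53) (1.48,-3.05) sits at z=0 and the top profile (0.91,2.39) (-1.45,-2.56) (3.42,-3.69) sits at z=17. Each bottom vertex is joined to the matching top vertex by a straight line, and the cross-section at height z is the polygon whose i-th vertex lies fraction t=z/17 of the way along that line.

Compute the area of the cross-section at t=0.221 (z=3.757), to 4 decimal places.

Cross-section at t=0.221: each vertex is (1-t)·p0[i] + t·p1[i].
  v1: (1-0.221)·(-1.3,4.35) + 0.221·(0.91,2.39) = (-0.8116,3.9168)
  v2: (1-0.221)·(-3.04,-2.53) + 0.221·(-1.45,-2.56) = (-2.6886,-2.5366)
  v3: (1-0.221)·(1.48,-3.05) + 0.221·(3.42,-3.69) = (1.9087,-3.1914)
Shoelace sum Σ(x_i·y_{i+1} − x_{i+1}·y_i):
  i=1: -0.8116·-2.5366 − -2.6886·3.9168 = +12.5896 (running +12.5896)
  i=2: -2.6886·-3.1914 − 1.9087·-2.5366 = +13.4223 (running +26.0119)
  i=3: 1.9087·3.9168 − -0.8116·-3.1914 = +4.8861 (running +30.8980)
Area = |Σ|/2 = |30.8980|/2 = 15.4490

Area at t=0.221: 15.4490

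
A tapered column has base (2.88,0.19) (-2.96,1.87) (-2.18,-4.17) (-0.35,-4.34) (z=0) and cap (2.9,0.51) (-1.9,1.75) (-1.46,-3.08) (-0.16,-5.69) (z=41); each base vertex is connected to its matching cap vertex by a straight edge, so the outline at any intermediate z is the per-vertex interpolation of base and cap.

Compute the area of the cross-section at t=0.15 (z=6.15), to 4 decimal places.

Cross-section at t=0.15: each vertex is (1-t)·p0[i] + t·p1[i].
  v1: (1-0.15)·(2.88,0.19) + 0.15·(2.9,0.51) = (2.8830,0.2380)
  v2: (1-0.15)·(-2.96,1.87) + 0.15·(-1.9,1.75) = (-2.8010,1.8520)
  v3: (1-0.15)·(-2.18,-4.17) + 0.15·(-1.46,-3.08) = (-2.0720,-4.0065)
  v4: (1-0.15)·(-0.35,-4.34) + 0.15·(-0.16,-5.69) = (-0.3215,-4.5425)
Shoelace sum Σ(x_i·y_{i+1} − x_{i+1}·y_i):
  i=1: 2.8830·1.8520 − -2.8010·0.2380 = +6.0060 (running +6.0060)
  i=2: -2.8010·-4.0065 − -2.0720·1.8520 = +15.0596 (running +21.0655)
  i=3: -2.0720·-4.5425 − -0.3215·-4.0065 = +8.1240 (running +29.1895)
  i=4: -0.3215·0.2380 − 2.8830·-4.5425 = +13.0195 (running +42.2090)
Area = |Σ|/2 = |42.2090|/2 = 21.1045

Area at t=0.15: 21.1045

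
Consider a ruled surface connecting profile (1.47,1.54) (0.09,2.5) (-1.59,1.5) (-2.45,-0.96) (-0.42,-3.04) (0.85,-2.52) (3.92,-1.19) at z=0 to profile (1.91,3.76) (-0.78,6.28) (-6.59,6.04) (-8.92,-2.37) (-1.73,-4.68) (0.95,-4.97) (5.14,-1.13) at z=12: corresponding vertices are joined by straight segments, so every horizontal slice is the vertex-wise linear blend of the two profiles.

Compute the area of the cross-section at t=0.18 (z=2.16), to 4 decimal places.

Cross-section at t=0.18: each vertex is (1-t)·p0[i] + t·p1[i].
  v1: (1-0.18)·(1.47,1.54) + 0.18·(1.91,3.76) = (1.5492,1.9396)
  v2: (1-0.18)·(0.09,2.5) + 0.18·(-0.78,6.28) = (-0.0666,3.1804)
  v3: (1-0.18)·(-1.59,1.5) + 0.18·(-6.59,6.04) = (-2.4900,2.3172)
  v4: (1-0.18)·(-2.45,-0.96) + 0.18·(-8.92,-2.37) = (-3.6146,-1.2138)
  v5: (1-0.18)·(-0.42,-3.04) + 0.18·(-1.73,-4.68) = (-0.6558,-3.3352)
  v6: (1-0.18)·(0.85,-2.52) + 0.18·(0.95,-4.97) = (0.8680,-2.9610)
  v7: (1-0.18)·(3.92,-1.19) + 0.18·(5.14,-1.13) = (4.1396,-1.1792)
Shoelace sum Σ(x_i·y_{i+1} − x_{i+1}·y_i):
  i=1: 1.5492·3.1804 − -0.0666·1.9396 = +5.0563 (running +5.0563)
  i=2: -0.0666·2.3172 − -2.4900·3.1804 = +7.7649 (running +12.8211)
  i=3: -2.4900·-1.2138 − -3.6146·2.3172 = +11.3981 (running +24.2192)
  i=4: -3.6146·-3.3352 − -0.6558·-1.2138 = +11.2594 (running +35.4786)
  i=5: -0.6558·-2.9610 − 0.8680·-3.3352 = +4.8368 (running +40.3154)
  i=6: 0.8680·-1.1792 − 4.1396·-2.9610 = +11.2338 (running +51.5492)
  i=7: 4.1396·1.9396 − 1.5492·-1.1792 = +9.8560 (running +61.4052)
Area = |Σ|/2 = |61.4052|/2 = 30.7026

Area at t=0.18: 30.7026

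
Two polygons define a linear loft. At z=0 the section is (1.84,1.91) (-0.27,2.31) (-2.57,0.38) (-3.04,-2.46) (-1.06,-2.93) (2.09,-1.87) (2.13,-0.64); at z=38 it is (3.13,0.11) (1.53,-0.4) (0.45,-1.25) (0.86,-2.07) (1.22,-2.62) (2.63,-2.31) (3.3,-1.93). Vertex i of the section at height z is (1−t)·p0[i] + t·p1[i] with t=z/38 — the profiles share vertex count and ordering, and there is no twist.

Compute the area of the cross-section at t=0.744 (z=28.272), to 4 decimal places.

Cross-section at t=0.744: each vertex is (1-t)·p0[i] + t·p1[i].
  v1: (1-0.744)·(1.84,1.91) + 0.744·(3.13,0.11) = (2.7998,0.5708)
  v2: (1-0.744)·(-0.27,2.31) + 0.744·(1.53,-0.4) = (1.0692,0.2938)
  v3: (1-0.744)·(-2.57,0.38) + 0.744·(0.45,-1.25) = (-0.3231,-0.8327)
  v4: (1-0.744)·(-3.04,-2.46) + 0.744·(0.86,-2.07) = (-0.1384,-2.1698)
  v5: (1-0.744)·(-1.06,-2.93) + 0.744·(1.22,-2.62) = (0.6363,-2.6994)
  v6: (1-0.744)·(2.09,-1.87) + 0.744·(2.63,-2.31) = (2.4918,-2.1974)
  v7: (1-0.744)·(2.13,-0.64) + 0.744·(3.3,-1.93) = (3.0005,-1.5998)
Shoelace sum Σ(x_i·y_{i+1} − x_{i+1}·y_i):
  i=1: 2.7998·0.2938 − 1.0692·0.5708 = +0.2122 (running +0.2122)
  i=2: 1.0692·-0.8327 − -0.3231·0.2938 = -0.7954 (running -0.5833)
  i=3: -0.3231·-2.1698 − -0.1384·-0.8327 = +0.5859 (running +0.0026)
  i=4: -0.1384·-2.6994 − 0.6363·-2.1698 = +1.7543 (running +1.7569)
  i=5: 0.6363·-2.1974 − 2.4918·-2.6994 = +5.3279 (running +7.0848)
  i=6: 2.4918·-1.5998 − 3.0005·-2.1974 = +2.6069 (running +9.6918)
  i=7: 3.0005·0.5708 − 2.7998·-1.5998 = +6.1916 (running +15.8834)
Area = |Σ|/2 = |15.8834|/2 = 7.9417

Area at t=0.744: 7.9417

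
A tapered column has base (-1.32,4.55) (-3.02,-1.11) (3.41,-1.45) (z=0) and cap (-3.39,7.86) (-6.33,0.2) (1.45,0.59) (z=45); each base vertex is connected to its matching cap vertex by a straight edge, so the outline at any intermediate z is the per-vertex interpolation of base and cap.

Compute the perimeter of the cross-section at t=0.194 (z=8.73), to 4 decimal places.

Cross-section at t=0.194: each vertex is (1-t)·p0[i] + t·p1[i].
  v1: (1-0.194)·(-1.32,4.55) + 0.194·(-3.39,7.86) = (-1.7216,5.1921)
  v2: (1-0.194)·(-3.02,-1.11) + 0.194·(-6.33,0.2) = (-3.6621,-0.8559)
  v3: (1-0.194)·(3.41,-1.45) + 0.194·(1.45,0.59) = (3.0298,-1.0542)
Perimeter = Σ |v_{i+1} − v_i|:
  edge 1→2: √(-1.9406² + -6.0480²) = 6.3517 (running 6.3517)
  edge 2→3: √(6.6919² + -0.1984²) = 6.6948 (running 13.0465)
  edge 3→1: √(-4.7513² + 6.2464²) = 7.8481 (running 20.8946)
Perimeter = 20.8946

Perimeter at t=0.194: 20.8946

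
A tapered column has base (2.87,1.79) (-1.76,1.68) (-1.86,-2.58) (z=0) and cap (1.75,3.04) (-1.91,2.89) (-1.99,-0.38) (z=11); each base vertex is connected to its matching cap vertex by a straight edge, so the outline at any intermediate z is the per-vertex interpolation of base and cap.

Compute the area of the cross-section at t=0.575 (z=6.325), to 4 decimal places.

Cross-section at t=0.575: each vertex is (1-t)·p0[i] + t·p1[i].
  v1: (1-0.575)·(2.87,1.79) + 0.575·(1.75,3.04) = (2.2260,2.5088)
  v2: (1-0.575)·(-1.76,1.68) + 0.575·(-1.91,2.89) = (-1.8462,2.3758)
  v3: (1-0.575)·(-1.86,-2.58) + 0.575·(-1.99,-0.38) = (-1.9348,-1.3150)
Shoelace sum Σ(x_i·y_{i+1} − x_{i+1}·y_i):
  i=1: 2.2260·2.3758 − -1.8462·2.5088 = +9.9202 (running +9.9202)
  i=2: -1.8462·-1.3150 − -1.9348·2.3758 = +7.0243 (running +16.9445)
  i=3: -1.9348·2.5088 − 2.2260·-1.3150 = -1.9266 (running +15.0179)
Area = |Σ|/2 = |15.0179|/2 = 7.5089

Area at t=0.575: 7.5089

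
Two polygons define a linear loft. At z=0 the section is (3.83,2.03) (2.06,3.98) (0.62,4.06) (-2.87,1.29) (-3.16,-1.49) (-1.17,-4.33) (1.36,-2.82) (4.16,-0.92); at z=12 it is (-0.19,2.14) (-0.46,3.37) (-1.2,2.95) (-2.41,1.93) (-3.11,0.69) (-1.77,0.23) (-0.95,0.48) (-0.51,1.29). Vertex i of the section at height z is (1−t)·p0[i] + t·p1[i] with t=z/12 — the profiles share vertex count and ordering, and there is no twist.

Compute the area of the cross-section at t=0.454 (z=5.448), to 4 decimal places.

Cross-section at t=0.454: each vertex is (1-t)·p0[i] + t·p1[i].
  v1: (1-0.454)·(3.83,2.03) + 0.454·(-0.19,2.14) = (2.0049,2.0799)
  v2: (1-0.454)·(2.06,3.98) + 0.454·(-0.46,3.37) = (0.9159,3.7031)
  v3: (1-0.454)·(0.62,4.06) + 0.454·(-1.2,2.95) = (-0.2063,3.5561)
  v4: (1-0.454)·(-2.87,1.29) + 0.454·(-2.41,1.93) = (-2.6612,1.5806)
  v5: (1-0.454)·(-3.16,-1.49) + 0.454·(-3.11,0.69) = (-3.1373,-0.5003)
  v6: (1-0.454)·(-1.17,-4.33) + 0.454·(-1.77,0.23) = (-1.4424,-2.2598)
  v7: (1-0.454)·(1.36,-2.82) + 0.454·(-0.95,0.48) = (0.3113,-1.3218)
  v8: (1-0.454)·(4.16,-0.92) + 0.454·(-0.51,1.29) = (2.0398,0.0833)
Shoelace sum Σ(x_i·y_{i+1} − x_{i+1}·y_i):
  i=1: 2.0049·3.7031 − 0.9159·2.0799 = +5.5193 (running +5.5193)
  i=2: 0.9159·3.5561 − -0.2063·3.7031 = +4.0209 (running +9.5402)
  i=3: -0.2063·1.5806 − -2.6612·3.5561 = +9.1372 (running +18.6774)
  i=4: -2.6612·-0.5003 − -3.1373·1.5806 = +6.2900 (running +24.9674)
  i=5: -3.1373·-2.2598 − -1.4424·-0.5003 = +6.3679 (running +31.3354)
  i=6: -1.4424·-1.3218 − 0.3113·-2.2598 = +2.6099 (running +33.9453)
  i=7: 0.3113·0.0833 − 2.0398·-1.3218 = +2.7222 (running +36.6675)
  i=8: 2.0398·2.0799 − 2.0049·0.0833 = +4.0756 (running +40.7431)
Area = |Σ|/2 = |40.7431|/2 = 20.3716

Area at t=0.454: 20.3716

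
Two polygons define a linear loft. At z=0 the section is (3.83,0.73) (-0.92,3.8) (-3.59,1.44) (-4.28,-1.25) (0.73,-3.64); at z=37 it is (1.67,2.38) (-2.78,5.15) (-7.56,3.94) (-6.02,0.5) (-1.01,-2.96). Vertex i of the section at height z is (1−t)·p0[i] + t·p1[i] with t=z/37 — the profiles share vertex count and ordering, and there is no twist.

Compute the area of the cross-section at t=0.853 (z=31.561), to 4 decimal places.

Area at t=0.853: 40.9892

Cross-section at t=0.853: each vertex is (1-t)·p0[i] + t·p1[i].
  v1: (1-0.853)·(3.83,0.73) + 0.853·(1.67,2.38) = (1.9875,2.1374)
  v2: (1-0.853)·(-0.92,3.8) + 0.853·(-2.78,5.15) = (-2.5066,4.9516)
  v3: (1-0.853)·(-3.59,1.44) + 0.853·(-7.56,3.94) = (-6.9764,3.5725)
  v4: (1-0.853)·(-4.28,-1.25) + 0.853·(-6.02,0.5) = (-5.7642,0.2427)
  v5: (1-0.853)·(0.73,-3.64) + 0.853·(-1.01,-2.96) = (-0.7542,-3.0600)
Shoelace sum Σ(x_i·y_{i+1} − x_{i+1}·y_i):
  i=1: 1.9875·4.9516 − -2.5066·2.1374 = +15.1990 (running +15.1990)
  i=2: -2.5066·3.5725 − -6.9764·4.9516 = +25.5893 (running +40.7883)
  i=3: -6.9764·0.2427 − -5.7642·3.5725 = +18.8992 (running +59.6874)
  i=4: -5.7642·-3.0600 − -0.7542·0.2427 = +17.8214 (running +77.5088)
  i=5: -0.7542·2.1374 − 1.9875·-3.0600 = +4.4696 (running +81.9784)
Area = |Σ|/2 = |81.9784|/2 = 40.9892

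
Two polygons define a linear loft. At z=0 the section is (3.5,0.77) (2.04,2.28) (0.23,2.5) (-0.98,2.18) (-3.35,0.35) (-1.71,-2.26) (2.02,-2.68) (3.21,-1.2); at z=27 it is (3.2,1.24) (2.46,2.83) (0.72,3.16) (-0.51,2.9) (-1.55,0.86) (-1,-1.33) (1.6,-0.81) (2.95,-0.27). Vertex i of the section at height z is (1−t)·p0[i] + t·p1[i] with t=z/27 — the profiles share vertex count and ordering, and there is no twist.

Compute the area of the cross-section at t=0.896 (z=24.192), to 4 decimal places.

Area at t=0.896: 16.8289

Cross-section at t=0.896: each vertex is (1-t)·p0[i] + t·p1[i].
  v1: (1-0.896)·(3.5,0.77) + 0.896·(3.2,1.24) = (3.2312,1.1911)
  v2: (1-0.896)·(2.04,2.28) + 0.896·(2.46,2.83) = (2.4163,2.7728)
  v3: (1-0.896)·(0.23,2.5) + 0.896·(0.72,3.16) = (0.6690,3.0914)
  v4: (1-0.896)·(-0.98,2.18) + 0.896·(-0.51,2.9) = (-0.5589,2.8251)
  v5: (1-0.896)·(-3.35,0.35) + 0.896·(-1.55,0.86) = (-1.7372,0.8070)
  v6: (1-0.896)·(-1.71,-2.26) + 0.896·(-1,-1.33) = (-1.0738,-1.4267)
  v7: (1-0.896)·(2.02,-2.68) + 0.896·(1.6,-0.81) = (1.6437,-1.0045)
  v8: (1-0.896)·(3.21,-1.2) + 0.896·(2.95,-0.27) = (2.9770,-0.3667)
Shoelace sum Σ(x_i·y_{i+1} − x_{i+1}·y_i):
  i=1: 3.2312·2.7728 − 2.4163·1.1911 = +6.0813 (running +6.0813)
  i=2: 2.4163·3.0914 − 0.6690·2.7728 = +5.6146 (running +11.6959)
  i=3: 0.6690·2.8251 − -0.5589·3.0914 = +3.6178 (running +15.3138)
  i=4: -0.5589·0.8070 − -1.7372·2.8251 = +4.4568 (running +19.7706)
  i=5: -1.7372·-1.4267 − -1.0738·0.8070 = +3.3450 (running +23.1156)
  i=6: -1.0738·-1.0045 − 1.6437·-1.4267 = +3.4237 (running +26.5393)
  i=7: 1.6437·-0.3667 − 2.9770·-1.0045 = +2.3876 (running +28.9269)
  i=8: 2.9770·1.1911 − 3.2312·-0.3667 = +4.7310 (running +33.6579)
Area = |Σ|/2 = |33.6579|/2 = 16.8289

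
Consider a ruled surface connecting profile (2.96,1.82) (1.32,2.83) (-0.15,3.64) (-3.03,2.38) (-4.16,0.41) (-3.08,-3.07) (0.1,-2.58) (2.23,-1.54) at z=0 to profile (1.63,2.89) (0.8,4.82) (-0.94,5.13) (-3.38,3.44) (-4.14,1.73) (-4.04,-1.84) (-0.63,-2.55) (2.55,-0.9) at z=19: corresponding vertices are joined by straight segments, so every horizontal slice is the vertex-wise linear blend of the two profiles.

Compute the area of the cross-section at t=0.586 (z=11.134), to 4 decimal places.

Area at t=0.586: 36.1478

Cross-section at t=0.586: each vertex is (1-t)·p0[i] + t·p1[i].
  v1: (1-0.586)·(2.96,1.82) + 0.586·(1.63,2.89) = (2.1806,2.4470)
  v2: (1-0.586)·(1.32,2.83) + 0.586·(0.8,4.82) = (1.0153,3.9961)
  v3: (1-0.586)·(-0.15,3.64) + 0.586·(-0.94,5.13) = (-0.6129,4.5131)
  v4: (1-0.586)·(-3.03,2.38) + 0.586·(-3.38,3.44) = (-3.2351,3.0012)
  v5: (1-0.586)·(-4.16,0.41) + 0.586·(-4.14,1.73) = (-4.1483,1.1835)
  v6: (1-0.586)·(-3.08,-3.07) + 0.586·(-4.04,-1.84) = (-3.6426,-2.3492)
  v7: (1-0.586)·(0.1,-2.58) + 0.586·(-0.63,-2.55) = (-0.3278,-2.5624)
  v8: (1-0.586)·(2.23,-1.54) + 0.586·(2.55,-0.9) = (2.4175,-1.1650)
Shoelace sum Σ(x_i·y_{i+1} − x_{i+1}·y_i):
  i=1: 2.1806·3.9961 − 1.0153·2.4470 = +6.2297 (running +6.2297)
  i=2: 1.0153·4.5131 − -0.6129·3.9961 = +7.0315 (running +13.2611)
  i=3: -0.6129·3.0012 − -3.2351·4.5131 = +12.7609 (running +26.0221)
  i=4: -3.2351·1.1835 − -4.1483·3.0012 = +8.6208 (running +34.6429)
  i=5: -4.1483·-2.3492 − -3.6426·1.1835 = +14.0563 (running +48.6992)
  i=6: -3.6426·-2.5624 − -0.3278·-2.3492 = +8.5637 (running +57.2629)
  i=7: -0.3278·-1.1650 − 2.4175·-2.5624 = +6.5766 (running +63.8395)
  i=8: 2.4175·2.4470 − 2.1806·-1.1650 = +8.4561 (running +72.2955)
Area = |Σ|/2 = |72.2955|/2 = 36.1478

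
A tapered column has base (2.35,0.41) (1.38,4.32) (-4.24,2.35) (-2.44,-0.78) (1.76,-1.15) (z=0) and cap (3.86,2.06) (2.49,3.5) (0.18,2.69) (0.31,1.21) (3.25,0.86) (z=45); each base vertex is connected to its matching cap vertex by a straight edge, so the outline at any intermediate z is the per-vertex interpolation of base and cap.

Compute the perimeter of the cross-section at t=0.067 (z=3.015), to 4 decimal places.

Cross-section at t=0.067: each vertex is (1-t)·p0[i] + t·p1[i].
  v1: (1-0.067)·(2.35,0.41) + 0.067·(3.86,2.06) = (2.4512,0.5205)
  v2: (1-0.067)·(1.38,4.32) + 0.067·(2.49,3.5) = (1.4544,4.2651)
  v3: (1-0.067)·(-4.24,2.35) + 0.067·(0.18,2.69) = (-3.9439,2.3728)
  v4: (1-0.067)·(-2.44,-0.78) + 0.067·(0.31,1.21) = (-2.2557,-0.6467)
  v5: (1-0.067)·(1.76,-1.15) + 0.067·(3.25,0.86) = (1.8598,-1.0153)
Perimeter = Σ |v_{i+1} − v_i|:
  edge 1→2: √(-0.9968² + 3.7445²) = 3.8749 (running 3.8749)
  edge 2→3: √(-5.3982² + -1.8923²) = 5.7203 (running 9.5952)
  edge 3→4: √(1.6881² + -3.0194²) = 3.4593 (running 13.0545)
  edge 4→5: √(4.1156² + -0.3687²) = 4.1321 (running 17.1866)
  edge 5→1: √(0.5913² + 1.5359²) = 1.6458 (running 18.8323)
Perimeter = 18.8323

Perimeter at t=0.067: 18.8323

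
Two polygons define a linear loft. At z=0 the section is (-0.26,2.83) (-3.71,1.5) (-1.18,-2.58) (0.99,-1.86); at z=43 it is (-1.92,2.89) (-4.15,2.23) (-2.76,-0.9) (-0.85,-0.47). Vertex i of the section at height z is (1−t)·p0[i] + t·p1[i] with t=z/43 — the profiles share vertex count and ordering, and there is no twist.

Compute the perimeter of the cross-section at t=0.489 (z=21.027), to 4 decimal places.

Perimeter at t=0.489: 13.4694

Cross-section at t=0.489: each vertex is (1-t)·p0[i] + t·p1[i].
  v1: (1-0.489)·(-0.26,2.83) + 0.489·(-1.92,2.89) = (-1.0717,2.8593)
  v2: (1-0.489)·(-3.71,1.5) + 0.489·(-4.15,2.23) = (-3.9252,1.8570)
  v3: (1-0.489)·(-1.18,-2.58) + 0.489·(-2.76,-0.9) = (-1.9526,-1.7585)
  v4: (1-0.489)·(0.99,-1.86) + 0.489·(-0.85,-0.47) = (0.0902,-1.1803)
Perimeter = Σ |v_{i+1} − v_i|:
  edge 1→2: √(-2.8534² + -1.0024²) = 3.0244 (running 3.0244)
  edge 2→3: √(1.9725² + -3.6155²) = 4.1185 (running 7.1429)
  edge 3→4: √(2.0429² + 0.5782²) = 2.1231 (running 9.2660)
  edge 4→1: √(-1.1620² + 4.0396²) = 4.2034 (running 13.4694)
Perimeter = 13.4694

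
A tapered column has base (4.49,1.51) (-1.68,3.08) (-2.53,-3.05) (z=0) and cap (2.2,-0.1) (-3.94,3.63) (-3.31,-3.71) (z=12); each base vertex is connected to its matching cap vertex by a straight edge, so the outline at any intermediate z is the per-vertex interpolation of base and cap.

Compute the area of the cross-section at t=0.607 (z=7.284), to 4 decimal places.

Cross-section at t=0.607: each vertex is (1-t)·p0[i] + t·p1[i].
  v1: (1-0.607)·(4.49,1.51) + 0.607·(2.2,-0.1) = (3.1000,0.5327)
  v2: (1-0.607)·(-1.68,3.08) + 0.607·(-3.94,3.63) = (-3.0518,3.4139)
  v3: (1-0.607)·(-2.53,-3.05) + 0.607·(-3.31,-3.71) = (-3.0035,-3.4506)
Shoelace sum Σ(x_i·y_{i+1} − x_{i+1}·y_i):
  i=1: 3.1000·3.4139 − -3.0518·0.5327 = +12.2086 (running +12.2086)
  i=2: -3.0518·-3.4506 − -3.0035·3.4139 = +20.7840 (running +32.9927)
  i=3: -3.0035·0.5327 − 3.1000·-3.4506 = +9.0968 (running +42.0894)
Area = |Σ|/2 = |42.0894|/2 = 21.0447

Area at t=0.607: 21.0447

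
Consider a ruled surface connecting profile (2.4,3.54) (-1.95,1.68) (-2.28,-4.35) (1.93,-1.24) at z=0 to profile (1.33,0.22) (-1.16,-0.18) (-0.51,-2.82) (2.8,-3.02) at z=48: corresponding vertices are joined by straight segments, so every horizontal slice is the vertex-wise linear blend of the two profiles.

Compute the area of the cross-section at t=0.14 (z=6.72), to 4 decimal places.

Cross-section at t=0.14: each vertex is (1-t)·p0[i] + t·p1[i].
  v1: (1-0.14)·(2.4,3.54) + 0.14·(1.33,0.22) = (2.2502,3.0752)
  v2: (1-0.14)·(-1.95,1.68) + 0.14·(-1.16,-0.18) = (-1.8394,1.4196)
  v3: (1-0.14)·(-2.28,-4.35) + 0.14·(-0.51,-2.82) = (-2.0322,-4.1358)
  v4: (1-0.14)·(1.93,-1.24) + 0.14·(2.8,-3.02) = (2.0518,-1.4892)
Shoelace sum Σ(x_i·y_{i+1} − x_{i+1}·y_i):
  i=1: 2.2502·1.4196 − -1.8394·3.0752 = +8.8509 (running +8.8509)
  i=2: -1.8394·-4.1358 − -2.0322·1.4196 = +10.4923 (running +19.3432)
  i=3: -2.0322·-1.4892 − 2.0518·-4.1358 = +11.5122 (running +30.8554)
  i=4: 2.0518·3.0752 − 2.2502·-1.4892 = +9.6607 (running +40.5161)
Area = |Σ|/2 = |40.5161|/2 = 20.2580

Area at t=0.14: 20.2580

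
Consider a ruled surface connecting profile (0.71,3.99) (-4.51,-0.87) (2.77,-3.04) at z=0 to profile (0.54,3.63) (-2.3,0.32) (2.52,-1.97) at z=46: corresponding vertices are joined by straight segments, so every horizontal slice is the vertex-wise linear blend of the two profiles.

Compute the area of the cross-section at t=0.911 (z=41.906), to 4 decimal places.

Cross-section at t=0.911: each vertex is (1-t)·p0[i] + t·p1[i].
  v1: (1-0.911)·(0.71,3.99) + 0.911·(0.54,3.63) = (0.5551,3.6620)
  v2: (1-0.911)·(-4.51,-0.87) + 0.911·(-2.3,0.32) = (-2.4967,0.2141)
  v3: (1-0.911)·(2.77,-3.04) + 0.911·(2.52,-1.97) = (2.5423,-2.0652)
Shoelace sum Σ(x_i·y_{i+1} − x_{i+1}·y_i):
  i=1: 0.5551·0.2141 − -2.4967·3.6620 = +9.2618 (running +9.2618)
  i=2: -2.4967·-2.0652 − 2.5423·0.2141 = +4.6120 (running +13.8738)
  i=3: 2.5423·3.6620 − 0.5551·-2.0652 = +10.4563 (running +24.3301)
Area = |Σ|/2 = |24.3301|/2 = 12.1650

Area at t=0.911: 12.1650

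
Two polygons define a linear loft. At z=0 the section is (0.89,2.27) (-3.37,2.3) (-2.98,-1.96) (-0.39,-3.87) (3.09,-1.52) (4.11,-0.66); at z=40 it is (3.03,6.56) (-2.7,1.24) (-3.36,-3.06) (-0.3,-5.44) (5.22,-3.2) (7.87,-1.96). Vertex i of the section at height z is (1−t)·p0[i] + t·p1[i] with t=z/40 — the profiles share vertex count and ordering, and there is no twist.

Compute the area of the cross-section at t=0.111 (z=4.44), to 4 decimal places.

Area at t=0.111: 34.4457

Cross-section at t=0.111: each vertex is (1-t)·p0[i] + t·p1[i].
  v1: (1-0.111)·(0.89,2.27) + 0.111·(3.03,6.56) = (1.1275,2.7462)
  v2: (1-0.111)·(-3.37,2.3) + 0.111·(-2.7,1.24) = (-3.2956,2.1823)
  v3: (1-0.111)·(-2.98,-1.96) + 0.111·(-3.36,-3.06) = (-3.0222,-2.0821)
  v4: (1-0.111)·(-0.39,-3.87) + 0.111·(-0.3,-5.44) = (-0.3800,-4.0443)
  v5: (1-0.111)·(3.09,-1.52) + 0.111·(5.22,-3.2) = (3.3264,-1.7065)
  v6: (1-0.111)·(4.11,-0.66) + 0.111·(7.87,-1.96) = (4.5274,-0.8043)
Shoelace sum Σ(x_i·y_{i+1} − x_{i+1}·y_i):
  i=1: 1.1275·2.1823 − -3.2956·2.7462 = +11.5111 (running +11.5111)
  i=2: -3.2956·-2.0821 − -3.0222·2.1823 = +13.4573 (running +24.9684)
  i=3: -3.0222·-4.0443 − -0.3800·-2.0821 = +11.4313 (running +36.3997)
  i=4: -0.3800·-1.7065 − 3.3264·-4.0443 = +14.1015 (running +50.5011)
  i=5: 3.3264·-0.8043 − 4.5274·-1.7065 = +5.0504 (running +55.5515)
  i=6: 4.5274·2.7462 − 1.1275·-0.8043 = +13.3399 (running +68.8914)
Area = |Σ|/2 = |68.8914|/2 = 34.4457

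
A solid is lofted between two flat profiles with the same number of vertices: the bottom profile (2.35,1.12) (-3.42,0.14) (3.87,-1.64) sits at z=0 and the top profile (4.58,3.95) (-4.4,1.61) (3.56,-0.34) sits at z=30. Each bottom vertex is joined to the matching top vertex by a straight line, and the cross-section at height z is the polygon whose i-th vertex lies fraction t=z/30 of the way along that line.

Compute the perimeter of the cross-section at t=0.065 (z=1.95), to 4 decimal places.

Cross-section at t=0.065: each vertex is (1-t)·p0[i] + t·p1[i].
  v1: (1-0.065)·(2.35,1.12) + 0.065·(4.58,3.95) = (2.4950,1.3040)
  v2: (1-0.065)·(-3.42,0.14) + 0.065·(-4.4,1.61) = (-3.4837,0.2356)
  v3: (1-0.065)·(3.87,-1.64) + 0.065·(3.56,-0.34) = (3.8498,-1.5555)
Perimeter = Σ |v_{i+1} − v_i|:
  edge 1→2: √(-5.9787² + -1.0684²) = 6.0734 (running 6.0734)
  edge 2→3: √(7.3336² + -1.7911²) = 7.5491 (running 13.6225)
  edge 3→1: √(-1.3549² + 2.8595²) = 3.1642 (running 16.7867)
Perimeter = 16.7867

Perimeter at t=0.065: 16.7867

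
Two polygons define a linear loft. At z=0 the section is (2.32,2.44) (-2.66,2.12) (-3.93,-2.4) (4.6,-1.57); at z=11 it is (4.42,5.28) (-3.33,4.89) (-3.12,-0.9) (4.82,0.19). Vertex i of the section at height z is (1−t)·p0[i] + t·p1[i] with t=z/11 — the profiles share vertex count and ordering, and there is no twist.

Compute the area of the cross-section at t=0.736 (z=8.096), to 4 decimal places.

Cross-section at t=0.736: each vertex is (1-t)·p0[i] + t·p1[i].
  v1: (1-0.736)·(2.32,2.44) + 0.736·(4.42,5.28) = (3.8656,4.5302)
  v2: (1-0.736)·(-2.66,2.12) + 0.736·(-3.33,4.89) = (-3.1531,4.1587)
  v3: (1-0.736)·(-3.93,-2.4) + 0.736·(-3.12,-0.9) = (-3.3338,-1.2960)
  v4: (1-0.736)·(4.6,-1.57) + 0.736·(4.82,0.19) = (4.7619,-0.2746)
Shoelace sum Σ(x_i·y_{i+1} − x_{i+1}·y_i):
  i=1: 3.8656·4.1587 − -3.1531·4.5302 = +30.3603 (running +30.3603)
  i=2: -3.1531·-1.2960 − -3.3338·4.1587 = +17.9510 (running +48.3113)
  i=3: -3.3338·-0.2746 − 4.7619·-1.2960 = +7.0871 (running +55.3983)
  i=4: 4.7619·4.5302 − 3.8656·-0.2746 = +22.6343 (running +78.0326)
Area = |Σ|/2 = |78.0326|/2 = 39.0163

Area at t=0.736: 39.0163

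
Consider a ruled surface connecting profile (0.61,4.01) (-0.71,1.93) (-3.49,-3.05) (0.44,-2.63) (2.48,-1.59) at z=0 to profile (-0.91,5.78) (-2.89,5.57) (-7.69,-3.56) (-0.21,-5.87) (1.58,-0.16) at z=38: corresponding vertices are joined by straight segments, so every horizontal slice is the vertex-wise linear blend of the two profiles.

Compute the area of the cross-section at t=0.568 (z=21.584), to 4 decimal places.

Area at t=0.568: 41.8391

Cross-section at t=0.568: each vertex is (1-t)·p0[i] + t·p1[i].
  v1: (1-0.568)·(0.61,4.01) + 0.568·(-0.91,5.78) = (-0.2534,5.0154)
  v2: (1-0.568)·(-0.71,1.93) + 0.568·(-2.89,5.57) = (-1.9482,3.9975)
  v3: (1-0.568)·(-3.49,-3.05) + 0.568·(-7.69,-3.56) = (-5.8756,-3.3397)
  v4: (1-0.568)·(0.44,-2.63) + 0.568·(-0.21,-5.87) = (0.0708,-4.4703)
  v5: (1-0.568)·(2.48,-1.59) + 0.568·(1.58,-0.16) = (1.9688,-0.7778)
Shoelace sum Σ(x_i·y_{i+1} − x_{i+1}·y_i):
  i=1: -0.2534·3.9975 − -1.9482·5.0154 = +8.7583 (running +8.7583)
  i=2: -1.9482·-3.3397 − -5.8756·3.9975 = +29.9943 (running +38.7526)
  i=3: -5.8756·-4.4703 − 0.0708·-3.3397 = +26.5023 (running +65.2549)
  i=4: 0.0708·-0.7778 − 1.9688·-4.4703 = +8.7461 (running +74.0010)
  i=5: 1.9688·5.0154 − -0.2534·-0.7778 = +9.6772 (running +83.6782)
Area = |Σ|/2 = |83.6782|/2 = 41.8391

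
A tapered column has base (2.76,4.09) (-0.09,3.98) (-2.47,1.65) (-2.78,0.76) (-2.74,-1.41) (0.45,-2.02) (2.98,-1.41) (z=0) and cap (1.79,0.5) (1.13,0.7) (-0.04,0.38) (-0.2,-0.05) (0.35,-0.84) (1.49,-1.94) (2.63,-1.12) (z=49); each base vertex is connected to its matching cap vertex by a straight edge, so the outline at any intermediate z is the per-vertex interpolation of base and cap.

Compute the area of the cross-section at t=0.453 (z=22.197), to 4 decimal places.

Cross-section at t=0.453: each vertex is (1-t)·p0[i] + t·p1[i].
  v1: (1-0.453)·(2.76,4.09) + 0.453·(1.79,0.5) = (2.3206,2.4637)
  v2: (1-0.453)·(-0.09,3.98) + 0.453·(1.13,0.7) = (0.4627,2.4942)
  v3: (1-0.453)·(-2.47,1.65) + 0.453·(-0.04,0.38) = (-1.3692,1.0747)
  v4: (1-0.453)·(-2.78,0.76) + 0.453·(-0.2,-0.05) = (-1.6113,0.3931)
  v5: (1-0.453)·(-2.74,-1.41) + 0.453·(0.35,-0.84) = (-1.3402,-1.1518)
  v6: (1-0.453)·(0.45,-2.02) + 0.453·(1.49,-1.94) = (0.9211,-1.9838)
  v7: (1-0.453)·(2.98,-1.41) + 0.453·(2.63,-1.12) = (2.8214,-1.2786)
Shoelace sum Σ(x_i·y_{i+1} − x_{i+1}·y_i):
  i=1: 2.3206·2.4942 − 0.4627·2.4637 = +4.6481 (running +4.6481)
  i=2: 0.4627·1.0747 − -1.3692·2.4942 = +3.9122 (running +8.5603)
  i=3: -1.3692·0.3931 − -1.6113·1.0747 = +1.1934 (running +9.7537)
  i=4: -1.6113·-1.1518 − -1.3402·0.3931 = +2.3826 (running +12.1363)
  i=5: -1.3402·-1.9838 − 0.9211·-1.1518 = +3.7196 (running +15.8560)
  i=6: 0.9211·-1.2786 − 2.8214·-1.9838 = +4.4193 (running +20.2753)
  i=7: 2.8214·2.4637 − 2.3206·-1.2786 = +9.9185 (running +30.1938)
Area = |Σ|/2 = |30.1938|/2 = 15.0969

Area at t=0.453: 15.0969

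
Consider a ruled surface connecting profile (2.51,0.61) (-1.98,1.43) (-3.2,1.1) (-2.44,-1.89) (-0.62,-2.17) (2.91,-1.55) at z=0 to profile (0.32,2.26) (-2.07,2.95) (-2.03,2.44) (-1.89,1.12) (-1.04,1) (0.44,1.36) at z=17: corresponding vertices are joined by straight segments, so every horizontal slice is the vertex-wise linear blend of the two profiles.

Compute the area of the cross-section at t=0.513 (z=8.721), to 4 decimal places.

Cross-section at t=0.513: each vertex is (1-t)·p0[i] + t·p1[i].
  v1: (1-0.513)·(2.51,0.61) + 0.513·(0.32,2.26) = (1.3865,1.4564)
  v2: (1-0.513)·(-1.98,1.43) + 0.513·(-2.07,2.95) = (-2.0262,2.2098)
  v3: (1-0.513)·(-3.2,1.1) + 0.513·(-2.03,2.44) = (-2.5998,1.7874)
  v4: (1-0.513)·(-2.44,-1.89) + 0.513·(-1.89,1.12) = (-2.1578,-0.3459)
  v5: (1-0.513)·(-0.62,-2.17) + 0.513·(-1.04,1) = (-0.8355,-0.5438)
  v6: (1-0.513)·(2.91,-1.55) + 0.513·(0.44,1.36) = (1.6429,-0.0572)
Shoelace sum Σ(x_i·y_{i+1} − x_{i+1}·y_i):
  i=1: 1.3865·2.2098 − -2.0262·1.4564 = +6.0149 (running +6.0149)
  i=2: -2.0262·1.7874 − -2.5998·2.2098 = +2.1233 (running +8.1382)
  i=3: -2.5998·-0.3459 − -2.1578·1.7874 = +4.7562 (running +12.8944)
  i=4: -2.1578·-0.5438 − -0.8355·-0.3459 = +0.8845 (running +13.7788)
  i=5: -0.8355·-0.0572 − 1.6429·-0.5438 = +0.9412 (running +14.7200)
  i=6: 1.6429·1.4564 − 1.3865·-0.0572 = +2.4721 (running +17.1920)
Area = |Σ|/2 = |17.1920|/2 = 8.5960

Area at t=0.513: 8.5960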